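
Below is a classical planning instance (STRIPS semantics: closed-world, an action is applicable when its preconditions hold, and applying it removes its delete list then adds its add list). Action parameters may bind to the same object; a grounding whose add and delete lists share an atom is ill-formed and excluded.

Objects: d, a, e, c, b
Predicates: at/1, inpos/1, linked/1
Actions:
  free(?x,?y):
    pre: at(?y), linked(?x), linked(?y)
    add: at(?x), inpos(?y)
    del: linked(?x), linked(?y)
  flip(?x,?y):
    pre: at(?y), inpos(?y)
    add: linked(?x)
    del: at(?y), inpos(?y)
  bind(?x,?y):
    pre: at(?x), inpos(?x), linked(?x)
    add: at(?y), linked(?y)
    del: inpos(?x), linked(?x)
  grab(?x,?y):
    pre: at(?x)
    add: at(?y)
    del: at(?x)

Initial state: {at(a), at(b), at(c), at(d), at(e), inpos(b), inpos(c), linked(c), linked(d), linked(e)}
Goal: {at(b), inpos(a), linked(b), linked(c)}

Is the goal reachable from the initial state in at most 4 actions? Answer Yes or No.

Yes

1. free(d,d)  →  {at(a), at(b), at(c), at(d), at(e), inpos(b), inpos(c), inpos(d), linked(c), linked(e)}
2. flip(a,d)  →  {at(a), at(b), at(c), at(e), inpos(b), inpos(c), linked(a), linked(c), linked(e)}
3. free(a,a)  →  {at(a), at(b), at(c), at(e), inpos(a), inpos(b), inpos(c), linked(c), linked(e)}
4. flip(b,c)  →  {at(a), at(b), at(e), inpos(a), inpos(b), linked(b), linked(c), linked(e)}
optimal plan length = 4; 4 ≤ 4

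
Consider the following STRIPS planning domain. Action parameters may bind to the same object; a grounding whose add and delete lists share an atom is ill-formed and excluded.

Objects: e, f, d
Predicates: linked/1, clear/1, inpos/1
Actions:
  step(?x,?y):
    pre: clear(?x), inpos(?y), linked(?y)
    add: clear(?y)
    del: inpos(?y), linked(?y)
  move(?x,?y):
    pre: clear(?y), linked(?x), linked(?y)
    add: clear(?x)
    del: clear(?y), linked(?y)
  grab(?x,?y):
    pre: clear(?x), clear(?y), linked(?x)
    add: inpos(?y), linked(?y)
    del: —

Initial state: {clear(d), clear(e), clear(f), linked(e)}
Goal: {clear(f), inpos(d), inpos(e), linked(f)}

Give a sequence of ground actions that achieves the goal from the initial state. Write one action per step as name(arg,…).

1. grab(e,e)  →  {clear(d), clear(e), clear(f), inpos(e), linked(e)}
2. grab(e,f)  →  {clear(d), clear(e), clear(f), inpos(e), inpos(f), linked(e), linked(f)}
3. grab(e,d)  →  {clear(d), clear(e), clear(f), inpos(d), inpos(e), inpos(f), linked(d), linked(e), linked(f)}

grab(e,e); grab(e,f); grab(e,d)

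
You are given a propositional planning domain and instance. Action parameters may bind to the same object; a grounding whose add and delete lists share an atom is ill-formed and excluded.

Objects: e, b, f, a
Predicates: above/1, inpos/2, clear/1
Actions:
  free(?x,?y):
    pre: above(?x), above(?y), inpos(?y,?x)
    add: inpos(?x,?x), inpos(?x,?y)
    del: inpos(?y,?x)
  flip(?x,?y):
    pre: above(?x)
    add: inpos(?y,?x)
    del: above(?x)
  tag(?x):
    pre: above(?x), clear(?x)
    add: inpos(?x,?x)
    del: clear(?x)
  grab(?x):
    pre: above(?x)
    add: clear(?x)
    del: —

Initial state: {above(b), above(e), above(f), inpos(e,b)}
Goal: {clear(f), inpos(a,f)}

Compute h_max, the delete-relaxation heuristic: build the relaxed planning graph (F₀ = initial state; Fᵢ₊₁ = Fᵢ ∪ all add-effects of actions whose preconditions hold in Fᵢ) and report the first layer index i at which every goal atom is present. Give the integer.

F0 = init (4 atoms)
F1 = F0 ∪ {clear(b), clear(e), clear(f), inpos(a,b), inpos(a,e), inpos(a,f), inpos(b,b), inpos(b,e), inpos(b,f), inpos(e,e), inpos(e,f), inpos(f,b), inpos(f,e), inpos(f,f)}  (18 atoms)
goal ⊆ F1  ⇒  h_max = 1

1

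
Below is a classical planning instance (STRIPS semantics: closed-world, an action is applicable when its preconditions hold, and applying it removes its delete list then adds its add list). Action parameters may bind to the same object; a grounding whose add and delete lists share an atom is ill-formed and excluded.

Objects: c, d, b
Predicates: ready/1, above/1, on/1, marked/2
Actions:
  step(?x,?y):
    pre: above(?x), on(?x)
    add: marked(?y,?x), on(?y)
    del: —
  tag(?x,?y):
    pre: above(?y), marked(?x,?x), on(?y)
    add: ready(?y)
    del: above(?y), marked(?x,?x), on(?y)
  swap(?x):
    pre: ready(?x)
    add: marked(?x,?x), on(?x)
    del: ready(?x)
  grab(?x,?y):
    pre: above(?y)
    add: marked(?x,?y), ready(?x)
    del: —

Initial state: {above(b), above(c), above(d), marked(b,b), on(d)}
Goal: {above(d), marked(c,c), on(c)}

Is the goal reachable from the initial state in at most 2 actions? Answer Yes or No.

1. step(d,c)  →  {above(b), above(c), above(d), marked(b,b), marked(c,d), on(c), on(d)}
2. step(c,c)  →  {above(b), above(c), above(d), marked(b,b), marked(c,c), marked(c,d), on(c), on(d)}
optimal plan length = 2; 2 ≤ 2

Yes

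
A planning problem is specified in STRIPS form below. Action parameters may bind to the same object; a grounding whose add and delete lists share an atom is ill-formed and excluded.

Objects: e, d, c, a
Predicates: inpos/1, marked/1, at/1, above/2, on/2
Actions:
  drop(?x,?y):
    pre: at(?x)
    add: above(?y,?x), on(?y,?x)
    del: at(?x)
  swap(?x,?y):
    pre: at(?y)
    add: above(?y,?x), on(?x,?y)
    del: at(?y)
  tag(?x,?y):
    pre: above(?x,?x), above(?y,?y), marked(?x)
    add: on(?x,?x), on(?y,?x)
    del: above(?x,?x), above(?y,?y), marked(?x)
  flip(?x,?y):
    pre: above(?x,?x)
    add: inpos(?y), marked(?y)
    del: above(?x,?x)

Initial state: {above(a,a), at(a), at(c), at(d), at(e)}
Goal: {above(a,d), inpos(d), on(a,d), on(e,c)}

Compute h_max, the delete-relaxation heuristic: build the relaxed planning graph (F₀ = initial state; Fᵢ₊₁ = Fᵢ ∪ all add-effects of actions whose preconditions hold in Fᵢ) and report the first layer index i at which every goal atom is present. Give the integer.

1

F0 = init (5 atoms)
F1 = F0 ∪ {above(a,c), above(a,d), above(a,e), above(c,a), above(c,c), above(c,d), above(c,e), above(d,a), above(d,c), above(d,d), above(d,e), above(e,a), above(e,c), above(e,d), above(e,e), inpos(a), inpos(c), inpos(d), inpos(e), marked(a), marked(c), marked(d), marked(e), on(a,a), on(a,c), on(a,d), on(a,e), on(c,a), on(c,c), on(c,d), on(c,e), on(d,a), on(d,c), on(d,d), on(d,e), on(e,a), on(e,c), on(e,d), on(e,e)}  (44 atoms)
goal ⊆ F1  ⇒  h_max = 1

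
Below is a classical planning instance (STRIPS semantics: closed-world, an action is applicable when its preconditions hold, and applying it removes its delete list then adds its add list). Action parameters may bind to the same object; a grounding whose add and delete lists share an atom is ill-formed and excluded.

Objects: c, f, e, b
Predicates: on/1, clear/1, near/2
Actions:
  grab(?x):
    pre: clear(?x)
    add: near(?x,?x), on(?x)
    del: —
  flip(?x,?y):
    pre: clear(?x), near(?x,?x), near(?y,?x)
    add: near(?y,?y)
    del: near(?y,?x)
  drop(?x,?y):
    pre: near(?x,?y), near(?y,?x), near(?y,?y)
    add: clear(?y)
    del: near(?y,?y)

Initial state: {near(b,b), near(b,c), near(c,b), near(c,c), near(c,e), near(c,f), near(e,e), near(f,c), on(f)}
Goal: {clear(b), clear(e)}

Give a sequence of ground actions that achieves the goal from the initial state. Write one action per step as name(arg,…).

drop(c,b); drop(e,e)

1. drop(c,b)  →  {clear(b), near(b,c), near(c,b), near(c,c), near(c,e), near(c,f), near(e,e), near(f,c), on(f)}
2. drop(e,e)  →  {clear(b), clear(e), near(b,c), near(c,b), near(c,c), near(c,e), near(c,f), near(f,c), on(f)}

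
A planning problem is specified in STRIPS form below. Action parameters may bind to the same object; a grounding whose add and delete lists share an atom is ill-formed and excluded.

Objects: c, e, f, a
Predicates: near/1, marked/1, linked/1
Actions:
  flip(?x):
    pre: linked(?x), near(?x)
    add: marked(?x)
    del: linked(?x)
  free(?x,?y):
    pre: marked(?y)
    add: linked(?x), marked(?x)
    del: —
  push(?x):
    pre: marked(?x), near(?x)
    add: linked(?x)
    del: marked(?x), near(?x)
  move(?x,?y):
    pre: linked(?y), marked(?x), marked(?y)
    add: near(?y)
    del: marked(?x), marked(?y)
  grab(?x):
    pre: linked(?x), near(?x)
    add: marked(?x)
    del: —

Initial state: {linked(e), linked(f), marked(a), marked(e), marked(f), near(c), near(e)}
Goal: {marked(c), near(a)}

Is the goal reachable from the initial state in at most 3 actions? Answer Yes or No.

Yes

1. free(c,e)  →  {linked(c), linked(e), linked(f), marked(a), marked(c), marked(e), marked(f), near(c), near(e)}
2. free(a,c)  →  {linked(a), linked(c), linked(e), linked(f), marked(a), marked(c), marked(e), marked(f), near(c), near(e)}
3. move(e,a)  →  {linked(a), linked(c), linked(e), linked(f), marked(c), marked(f), near(a), near(c), near(e)}
optimal plan length = 3; 3 ≤ 3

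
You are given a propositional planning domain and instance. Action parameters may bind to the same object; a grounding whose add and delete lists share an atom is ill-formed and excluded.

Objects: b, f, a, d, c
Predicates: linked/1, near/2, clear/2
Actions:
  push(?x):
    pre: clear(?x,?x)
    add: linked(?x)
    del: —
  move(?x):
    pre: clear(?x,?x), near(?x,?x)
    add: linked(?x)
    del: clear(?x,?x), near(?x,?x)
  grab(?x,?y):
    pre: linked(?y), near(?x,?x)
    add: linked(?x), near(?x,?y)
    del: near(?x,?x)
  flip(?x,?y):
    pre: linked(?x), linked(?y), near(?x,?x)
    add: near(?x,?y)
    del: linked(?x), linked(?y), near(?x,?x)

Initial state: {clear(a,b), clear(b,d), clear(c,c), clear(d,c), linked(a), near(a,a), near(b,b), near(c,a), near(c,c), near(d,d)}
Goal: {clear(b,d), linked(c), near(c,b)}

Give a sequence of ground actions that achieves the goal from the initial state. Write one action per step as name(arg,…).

1. grab(b,a)  →  {clear(a,b), clear(b,d), clear(c,c), clear(d,c), linked(a), linked(b), near(a,a), near(b,a), near(c,a), near(c,c), near(d,d)}
2. grab(c,b)  →  {clear(a,b), clear(b,d), clear(c,c), clear(d,c), linked(a), linked(b), linked(c), near(a,a), near(b,a), near(c,a), near(c,b), near(d,d)}

grab(b,a); grab(c,b)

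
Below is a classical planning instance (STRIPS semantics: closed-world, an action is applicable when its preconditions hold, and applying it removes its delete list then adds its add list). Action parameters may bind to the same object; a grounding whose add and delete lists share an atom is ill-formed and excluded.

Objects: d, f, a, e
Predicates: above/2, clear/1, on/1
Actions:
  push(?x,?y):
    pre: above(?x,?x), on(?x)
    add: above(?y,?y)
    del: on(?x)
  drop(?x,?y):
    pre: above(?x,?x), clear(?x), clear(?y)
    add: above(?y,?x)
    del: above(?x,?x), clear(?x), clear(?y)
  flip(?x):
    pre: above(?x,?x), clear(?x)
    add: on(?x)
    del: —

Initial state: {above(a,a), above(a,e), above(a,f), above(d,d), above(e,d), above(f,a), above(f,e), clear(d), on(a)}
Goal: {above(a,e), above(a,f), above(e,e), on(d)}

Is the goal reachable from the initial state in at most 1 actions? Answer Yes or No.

1. push(a,e)  →  {above(a,a), above(a,e), above(a,f), above(d,d), above(e,d), above(e,e), above(f,a), above(f,e), clear(d)}
2. flip(d)  →  {above(a,a), above(a,e), above(a,f), above(d,d), above(e,d), above(e,e), above(f,a), above(f,e), clear(d), on(d)}
optimal plan length = 2; 2 > 1

No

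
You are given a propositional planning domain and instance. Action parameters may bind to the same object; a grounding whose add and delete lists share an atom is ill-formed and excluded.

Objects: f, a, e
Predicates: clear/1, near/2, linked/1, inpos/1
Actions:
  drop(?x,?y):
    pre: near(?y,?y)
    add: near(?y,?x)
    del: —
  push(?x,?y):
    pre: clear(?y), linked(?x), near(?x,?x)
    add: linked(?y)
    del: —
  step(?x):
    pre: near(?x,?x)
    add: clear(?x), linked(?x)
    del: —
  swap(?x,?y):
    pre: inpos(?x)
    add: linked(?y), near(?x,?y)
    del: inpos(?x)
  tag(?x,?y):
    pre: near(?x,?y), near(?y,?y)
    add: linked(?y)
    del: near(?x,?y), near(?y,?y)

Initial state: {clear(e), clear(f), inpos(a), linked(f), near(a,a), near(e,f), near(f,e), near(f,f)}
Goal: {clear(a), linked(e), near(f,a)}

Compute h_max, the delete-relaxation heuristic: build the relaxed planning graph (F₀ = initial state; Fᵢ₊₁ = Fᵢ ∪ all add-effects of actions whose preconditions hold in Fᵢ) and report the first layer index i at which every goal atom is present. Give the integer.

1

F0 = init (8 atoms)
F1 = F0 ∪ {clear(a), linked(a), linked(e), near(a,e), near(a,f), near(f,a)}  (14 atoms)
goal ⊆ F1  ⇒  h_max = 1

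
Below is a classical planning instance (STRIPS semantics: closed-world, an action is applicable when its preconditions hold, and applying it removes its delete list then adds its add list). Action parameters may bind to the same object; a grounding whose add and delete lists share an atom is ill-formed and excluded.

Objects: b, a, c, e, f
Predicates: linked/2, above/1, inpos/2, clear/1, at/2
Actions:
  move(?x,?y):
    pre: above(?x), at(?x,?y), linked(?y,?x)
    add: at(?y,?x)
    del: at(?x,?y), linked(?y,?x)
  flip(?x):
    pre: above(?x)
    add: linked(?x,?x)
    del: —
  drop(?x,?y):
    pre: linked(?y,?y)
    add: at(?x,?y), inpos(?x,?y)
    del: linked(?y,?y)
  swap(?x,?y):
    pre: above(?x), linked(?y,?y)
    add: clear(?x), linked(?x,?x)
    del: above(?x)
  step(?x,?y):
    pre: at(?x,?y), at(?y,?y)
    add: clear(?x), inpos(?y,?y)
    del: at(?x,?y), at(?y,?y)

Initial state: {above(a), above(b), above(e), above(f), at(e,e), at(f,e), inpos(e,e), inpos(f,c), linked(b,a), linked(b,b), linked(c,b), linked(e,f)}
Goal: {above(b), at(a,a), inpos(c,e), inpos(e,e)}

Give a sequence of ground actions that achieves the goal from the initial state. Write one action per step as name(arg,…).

flip(a); flip(e); drop(a,a); drop(c,e)

1. flip(a)  →  {above(a), above(b), above(e), above(f), at(e,e), at(f,e), inpos(e,e), inpos(f,c), linked(a,a), linked(b,a), linked(b,b), linked(c,b), linked(e,f)}
2. flip(e)  →  {above(a), above(b), above(e), above(f), at(e,e), at(f,e), inpos(e,e), inpos(f,c), linked(a,a), linked(b,a), linked(b,b), linked(c,b), linked(e,e), linked(e,f)}
3. drop(a,a)  →  {above(a), above(b), above(e), above(f), at(a,a), at(e,e), at(f,e), inpos(a,a), inpos(e,e), inpos(f,c), linked(b,a), linked(b,b), linked(c,b), linked(e,e), linked(e,f)}
4. drop(c,e)  →  {above(a), above(b), above(e), above(f), at(a,a), at(c,e), at(e,e), at(f,e), inpos(a,a), inpos(c,e), inpos(e,e), inpos(f,c), linked(b,a), linked(b,b), linked(c,b), linked(e,f)}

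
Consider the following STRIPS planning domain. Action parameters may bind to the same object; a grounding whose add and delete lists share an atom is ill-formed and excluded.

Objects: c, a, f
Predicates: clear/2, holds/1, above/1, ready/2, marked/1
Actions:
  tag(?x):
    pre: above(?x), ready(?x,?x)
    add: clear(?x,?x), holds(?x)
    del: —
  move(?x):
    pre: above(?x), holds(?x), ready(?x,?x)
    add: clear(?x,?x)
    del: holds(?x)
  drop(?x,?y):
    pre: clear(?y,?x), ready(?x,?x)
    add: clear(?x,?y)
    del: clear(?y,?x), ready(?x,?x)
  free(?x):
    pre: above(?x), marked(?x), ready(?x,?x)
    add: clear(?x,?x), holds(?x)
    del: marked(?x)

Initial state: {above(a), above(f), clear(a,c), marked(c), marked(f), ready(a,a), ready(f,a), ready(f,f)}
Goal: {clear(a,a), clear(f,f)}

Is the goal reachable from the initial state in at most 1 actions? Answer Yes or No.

No

1. tag(a)  →  {above(a), above(f), clear(a,a), clear(a,c), holds(a), marked(c), marked(f), ready(a,a), ready(f,a), ready(f,f)}
2. tag(f)  →  {above(a), above(f), clear(a,a), clear(a,c), clear(f,f), holds(a), holds(f), marked(c), marked(f), ready(a,a), ready(f,a), ready(f,f)}
optimal plan length = 2; 2 > 1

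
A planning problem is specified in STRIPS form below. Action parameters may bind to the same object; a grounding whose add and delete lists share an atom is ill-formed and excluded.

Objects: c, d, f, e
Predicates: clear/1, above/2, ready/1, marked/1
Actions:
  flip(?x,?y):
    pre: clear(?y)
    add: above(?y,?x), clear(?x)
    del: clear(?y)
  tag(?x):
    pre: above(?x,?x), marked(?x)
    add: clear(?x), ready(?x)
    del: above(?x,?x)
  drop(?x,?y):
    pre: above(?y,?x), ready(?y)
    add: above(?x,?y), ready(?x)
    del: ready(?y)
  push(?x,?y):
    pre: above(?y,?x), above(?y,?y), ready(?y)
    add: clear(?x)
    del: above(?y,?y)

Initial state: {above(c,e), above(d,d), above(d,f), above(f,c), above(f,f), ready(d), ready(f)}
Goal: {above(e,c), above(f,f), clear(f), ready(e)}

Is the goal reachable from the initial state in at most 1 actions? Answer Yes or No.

No

1. drop(c,f)  →  {above(c,e), above(c,f), above(d,d), above(d,f), above(f,c), above(f,f), ready(c), ready(d)}
2. drop(e,c)  →  {above(c,e), above(c,f), above(d,d), above(d,f), above(e,c), above(f,c), above(f,f), ready(d), ready(e)}
3. push(f,d)  →  {above(c,e), above(c,f), above(d,f), above(e,c), above(f,c), above(f,f), clear(f), ready(d), ready(e)}
optimal plan length = 3; 3 > 1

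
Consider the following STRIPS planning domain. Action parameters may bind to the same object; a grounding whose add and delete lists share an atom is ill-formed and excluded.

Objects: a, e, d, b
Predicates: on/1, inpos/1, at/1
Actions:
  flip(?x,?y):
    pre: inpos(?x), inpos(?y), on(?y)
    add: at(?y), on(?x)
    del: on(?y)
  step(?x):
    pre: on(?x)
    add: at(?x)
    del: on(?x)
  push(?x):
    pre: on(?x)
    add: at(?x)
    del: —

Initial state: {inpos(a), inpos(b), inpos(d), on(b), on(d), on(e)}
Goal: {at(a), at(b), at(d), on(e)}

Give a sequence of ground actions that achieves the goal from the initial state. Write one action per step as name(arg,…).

flip(a,d); flip(a,b); flip(d,a)

1. flip(a,d)  →  {at(d), inpos(a), inpos(b), inpos(d), on(a), on(b), on(e)}
2. flip(a,b)  →  {at(b), at(d), inpos(a), inpos(b), inpos(d), on(a), on(e)}
3. flip(d,a)  →  {at(a), at(b), at(d), inpos(a), inpos(b), inpos(d), on(d), on(e)}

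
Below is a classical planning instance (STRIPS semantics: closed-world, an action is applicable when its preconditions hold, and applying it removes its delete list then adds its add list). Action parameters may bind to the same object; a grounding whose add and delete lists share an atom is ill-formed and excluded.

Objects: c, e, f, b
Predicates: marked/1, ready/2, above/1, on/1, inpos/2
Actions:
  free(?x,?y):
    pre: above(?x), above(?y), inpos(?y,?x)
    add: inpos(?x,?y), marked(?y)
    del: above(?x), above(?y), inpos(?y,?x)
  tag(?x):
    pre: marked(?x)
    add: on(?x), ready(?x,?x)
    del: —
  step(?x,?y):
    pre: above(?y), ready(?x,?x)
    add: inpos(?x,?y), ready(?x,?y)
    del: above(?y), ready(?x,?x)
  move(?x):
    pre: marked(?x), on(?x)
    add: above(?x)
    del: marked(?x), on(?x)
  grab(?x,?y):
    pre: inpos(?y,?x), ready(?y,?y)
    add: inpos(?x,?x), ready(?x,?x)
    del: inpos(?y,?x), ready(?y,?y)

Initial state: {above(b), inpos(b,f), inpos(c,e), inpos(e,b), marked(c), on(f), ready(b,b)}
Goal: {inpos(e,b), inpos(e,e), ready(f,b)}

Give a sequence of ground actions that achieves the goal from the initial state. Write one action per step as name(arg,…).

tag(c); grab(e,c); grab(f,b); step(f,b)

1. tag(c)  →  {above(b), inpos(b,f), inpos(c,e), inpos(e,b), marked(c), on(c), on(f), ready(b,b), ready(c,c)}
2. grab(e,c)  →  {above(b), inpos(b,f), inpos(e,b), inpos(e,e), marked(c), on(c), on(f), ready(b,b), ready(e,e)}
3. grab(f,b)  →  {above(b), inpos(e,b), inpos(e,e), inpos(f,f), marked(c), on(c), on(f), ready(e,e), ready(f,f)}
4. step(f,b)  →  {inpos(e,b), inpos(e,e), inpos(f,b), inpos(f,f), marked(c), on(c), on(f), ready(e,e), ready(f,b)}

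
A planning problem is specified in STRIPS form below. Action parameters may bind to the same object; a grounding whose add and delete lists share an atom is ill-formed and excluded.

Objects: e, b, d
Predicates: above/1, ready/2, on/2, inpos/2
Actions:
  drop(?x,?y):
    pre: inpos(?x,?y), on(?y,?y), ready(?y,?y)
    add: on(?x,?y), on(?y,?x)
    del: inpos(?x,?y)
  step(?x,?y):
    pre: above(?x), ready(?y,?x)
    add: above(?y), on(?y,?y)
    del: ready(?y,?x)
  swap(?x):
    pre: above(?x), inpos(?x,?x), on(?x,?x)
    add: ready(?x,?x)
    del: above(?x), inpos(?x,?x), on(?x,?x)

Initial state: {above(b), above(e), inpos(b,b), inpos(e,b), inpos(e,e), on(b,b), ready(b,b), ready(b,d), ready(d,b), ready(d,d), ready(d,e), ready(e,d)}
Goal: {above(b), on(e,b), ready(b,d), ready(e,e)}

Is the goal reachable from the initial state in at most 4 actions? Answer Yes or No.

1. drop(e,b)  →  {above(b), above(e), inpos(b,b), inpos(e,e), on(b,b), on(b,e), on(e,b), ready(b,b), ready(b,d), ready(d,b), ready(d,d), ready(d,e), ready(e,d)}
2. step(e,d)  →  {above(b), above(d), above(e), inpos(b,b), inpos(e,e), on(b,b), on(b,e), on(d,d), on(e,b), ready(b,b), ready(b,d), ready(d,b), ready(d,d), ready(e,d)}
3. step(d,e)  →  {above(b), above(d), above(e), inpos(b,b), inpos(e,e), on(b,b), on(b,e), on(d,d), on(e,b), on(e,e), ready(b,b), ready(b,d), ready(d,b), ready(d,d)}
4. swap(e)  →  {above(b), above(d), inpos(b,b), on(b,b), on(b,e), on(d,d), on(e,b), ready(b,b), ready(b,d), ready(d,b), ready(d,d), ready(e,e)}
optimal plan length = 4; 4 ≤ 4

Yes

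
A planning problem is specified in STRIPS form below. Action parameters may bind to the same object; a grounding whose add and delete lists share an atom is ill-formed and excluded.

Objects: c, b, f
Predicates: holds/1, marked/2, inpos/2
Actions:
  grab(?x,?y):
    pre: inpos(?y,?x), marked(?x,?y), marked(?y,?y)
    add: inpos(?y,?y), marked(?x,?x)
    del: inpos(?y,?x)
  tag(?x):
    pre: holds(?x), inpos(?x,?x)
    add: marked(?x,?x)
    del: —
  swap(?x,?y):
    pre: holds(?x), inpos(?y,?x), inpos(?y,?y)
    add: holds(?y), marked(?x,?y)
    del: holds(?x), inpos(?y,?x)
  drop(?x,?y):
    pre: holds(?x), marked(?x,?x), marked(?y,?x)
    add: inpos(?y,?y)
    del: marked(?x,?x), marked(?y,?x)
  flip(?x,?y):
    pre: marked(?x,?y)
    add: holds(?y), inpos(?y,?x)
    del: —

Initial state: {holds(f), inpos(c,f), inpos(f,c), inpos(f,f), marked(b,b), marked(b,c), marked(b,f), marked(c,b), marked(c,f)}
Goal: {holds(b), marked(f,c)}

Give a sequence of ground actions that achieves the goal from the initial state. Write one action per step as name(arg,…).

1. flip(c,b)  →  {holds(b), holds(f), inpos(b,c), inpos(c,f), inpos(f,c), inpos(f,f), marked(b,b), marked(b,c), marked(b,f), marked(c,b), marked(c,f)}
2. drop(b,c)  →  {holds(b), holds(f), inpos(b,c), inpos(c,c), inpos(c,f), inpos(f,c), inpos(f,f), marked(b,c), marked(b,f), marked(c,f)}
3. swap(f,c)  →  {holds(b), holds(c), inpos(b,c), inpos(c,c), inpos(f,c), inpos(f,f), marked(b,c), marked(b,f), marked(c,f), marked(f,c)}

flip(c,b); drop(b,c); swap(f,c)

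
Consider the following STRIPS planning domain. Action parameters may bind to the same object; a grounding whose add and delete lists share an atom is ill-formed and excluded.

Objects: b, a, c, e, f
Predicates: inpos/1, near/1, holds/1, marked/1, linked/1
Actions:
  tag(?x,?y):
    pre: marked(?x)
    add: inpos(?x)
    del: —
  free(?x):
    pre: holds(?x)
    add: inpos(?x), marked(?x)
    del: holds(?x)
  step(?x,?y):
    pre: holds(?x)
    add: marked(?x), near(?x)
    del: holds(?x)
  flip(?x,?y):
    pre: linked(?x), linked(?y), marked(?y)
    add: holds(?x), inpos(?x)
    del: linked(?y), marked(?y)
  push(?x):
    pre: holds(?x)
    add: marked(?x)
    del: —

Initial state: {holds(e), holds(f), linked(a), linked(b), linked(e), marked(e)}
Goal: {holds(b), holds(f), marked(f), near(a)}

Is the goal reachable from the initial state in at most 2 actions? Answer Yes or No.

No

1. flip(a,e)  →  {holds(a), holds(e), holds(f), inpos(a), linked(a), linked(b)}
2. step(a,b)  →  {holds(e), holds(f), inpos(a), linked(a), linked(b), marked(a), near(a)}
3. flip(b,a)  →  {holds(b), holds(e), holds(f), inpos(a), inpos(b), linked(b), near(a)}
4. push(f)  →  {holds(b), holds(e), holds(f), inpos(a), inpos(b), linked(b), marked(f), near(a)}
optimal plan length = 4; 4 > 2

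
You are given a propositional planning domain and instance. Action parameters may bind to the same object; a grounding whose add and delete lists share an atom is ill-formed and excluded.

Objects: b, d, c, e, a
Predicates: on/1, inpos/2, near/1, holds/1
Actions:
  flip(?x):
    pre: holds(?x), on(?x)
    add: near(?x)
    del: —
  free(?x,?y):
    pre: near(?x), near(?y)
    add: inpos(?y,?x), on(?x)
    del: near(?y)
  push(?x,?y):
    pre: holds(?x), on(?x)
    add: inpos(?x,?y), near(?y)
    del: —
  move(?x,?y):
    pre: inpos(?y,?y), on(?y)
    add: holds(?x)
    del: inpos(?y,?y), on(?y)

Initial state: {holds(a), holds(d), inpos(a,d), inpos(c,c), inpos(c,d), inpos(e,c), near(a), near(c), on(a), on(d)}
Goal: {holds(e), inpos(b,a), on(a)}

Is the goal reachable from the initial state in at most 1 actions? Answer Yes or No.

No

1. free(c,c)  →  {holds(a), holds(d), inpos(a,d), inpos(c,c), inpos(c,d), inpos(e,c), near(a), on(a), on(c), on(d)}
2. push(d,b)  →  {holds(a), holds(d), inpos(a,d), inpos(c,c), inpos(c,d), inpos(d,b), inpos(e,c), near(a), near(b), on(a), on(c), on(d)}
3. free(a,b)  →  {holds(a), holds(d), inpos(a,d), inpos(b,a), inpos(c,c), inpos(c,d), inpos(d,b), inpos(e,c), near(a), on(a), on(c), on(d)}
4. move(e,c)  →  {holds(a), holds(d), holds(e), inpos(a,d), inpos(b,a), inpos(c,d), inpos(d,b), inpos(e,c), near(a), on(a), on(d)}
optimal plan length = 4; 4 > 1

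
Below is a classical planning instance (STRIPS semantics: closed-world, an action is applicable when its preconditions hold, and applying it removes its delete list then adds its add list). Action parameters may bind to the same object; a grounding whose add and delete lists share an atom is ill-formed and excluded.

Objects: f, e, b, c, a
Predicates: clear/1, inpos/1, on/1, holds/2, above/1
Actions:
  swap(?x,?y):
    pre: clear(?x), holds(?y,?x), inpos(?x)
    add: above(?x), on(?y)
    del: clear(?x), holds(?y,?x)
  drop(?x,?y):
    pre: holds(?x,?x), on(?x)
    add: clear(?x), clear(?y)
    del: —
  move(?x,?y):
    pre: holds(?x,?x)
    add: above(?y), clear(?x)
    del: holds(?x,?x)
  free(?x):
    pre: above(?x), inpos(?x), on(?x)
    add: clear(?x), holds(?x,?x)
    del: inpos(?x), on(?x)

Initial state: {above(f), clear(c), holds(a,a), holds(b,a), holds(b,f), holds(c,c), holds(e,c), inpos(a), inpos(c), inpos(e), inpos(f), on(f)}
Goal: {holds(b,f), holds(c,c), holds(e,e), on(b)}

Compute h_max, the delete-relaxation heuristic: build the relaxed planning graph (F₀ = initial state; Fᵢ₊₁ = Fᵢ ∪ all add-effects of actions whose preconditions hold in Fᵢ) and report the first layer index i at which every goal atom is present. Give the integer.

2

F0 = init (12 atoms)
F1 = F0 ∪ {above(a), above(b), above(c), above(e), clear(a), clear(f), holds(f,f), on(c), on(e)}  (21 atoms)
F2 = F1 ∪ {clear(b), clear(e), holds(e,e), on(a), on(b)}  (26 atoms)
goal ⊆ F2  ⇒  h_max = 2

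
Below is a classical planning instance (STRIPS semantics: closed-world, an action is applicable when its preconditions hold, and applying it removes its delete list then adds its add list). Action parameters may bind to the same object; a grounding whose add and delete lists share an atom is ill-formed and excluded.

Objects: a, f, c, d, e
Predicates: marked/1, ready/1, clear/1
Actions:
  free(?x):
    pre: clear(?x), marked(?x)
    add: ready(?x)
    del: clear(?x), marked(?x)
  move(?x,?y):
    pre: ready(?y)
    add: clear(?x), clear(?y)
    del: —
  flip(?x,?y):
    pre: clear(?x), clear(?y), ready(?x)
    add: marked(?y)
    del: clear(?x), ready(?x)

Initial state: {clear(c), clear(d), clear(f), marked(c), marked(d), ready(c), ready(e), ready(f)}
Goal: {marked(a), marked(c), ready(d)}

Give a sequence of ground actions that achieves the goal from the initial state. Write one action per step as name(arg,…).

free(d); move(a,f); flip(f,a)

1. free(d)  →  {clear(c), clear(f), marked(c), ready(c), ready(d), ready(e), ready(f)}
2. move(a,f)  →  {clear(a), clear(c), clear(f), marked(c), ready(c), ready(d), ready(e), ready(f)}
3. flip(f,a)  →  {clear(a), clear(c), marked(a), marked(c), ready(c), ready(d), ready(e)}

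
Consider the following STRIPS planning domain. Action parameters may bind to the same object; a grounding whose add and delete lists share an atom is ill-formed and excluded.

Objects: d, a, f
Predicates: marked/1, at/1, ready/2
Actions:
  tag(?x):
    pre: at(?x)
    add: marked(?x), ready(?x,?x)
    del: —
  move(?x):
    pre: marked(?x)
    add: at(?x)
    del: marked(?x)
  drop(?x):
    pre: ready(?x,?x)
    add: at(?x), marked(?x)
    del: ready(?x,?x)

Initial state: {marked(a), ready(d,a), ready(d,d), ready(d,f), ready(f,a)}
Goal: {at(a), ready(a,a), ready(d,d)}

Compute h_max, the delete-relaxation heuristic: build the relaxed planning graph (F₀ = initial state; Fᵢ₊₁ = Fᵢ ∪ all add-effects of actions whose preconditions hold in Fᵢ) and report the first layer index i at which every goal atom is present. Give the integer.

F0 = init (5 atoms)
F1 = F0 ∪ {at(a), at(d), marked(d)}  (8 atoms)
F2 = F1 ∪ {ready(a,a)}  (9 atoms)
goal ⊆ F2  ⇒  h_max = 2

2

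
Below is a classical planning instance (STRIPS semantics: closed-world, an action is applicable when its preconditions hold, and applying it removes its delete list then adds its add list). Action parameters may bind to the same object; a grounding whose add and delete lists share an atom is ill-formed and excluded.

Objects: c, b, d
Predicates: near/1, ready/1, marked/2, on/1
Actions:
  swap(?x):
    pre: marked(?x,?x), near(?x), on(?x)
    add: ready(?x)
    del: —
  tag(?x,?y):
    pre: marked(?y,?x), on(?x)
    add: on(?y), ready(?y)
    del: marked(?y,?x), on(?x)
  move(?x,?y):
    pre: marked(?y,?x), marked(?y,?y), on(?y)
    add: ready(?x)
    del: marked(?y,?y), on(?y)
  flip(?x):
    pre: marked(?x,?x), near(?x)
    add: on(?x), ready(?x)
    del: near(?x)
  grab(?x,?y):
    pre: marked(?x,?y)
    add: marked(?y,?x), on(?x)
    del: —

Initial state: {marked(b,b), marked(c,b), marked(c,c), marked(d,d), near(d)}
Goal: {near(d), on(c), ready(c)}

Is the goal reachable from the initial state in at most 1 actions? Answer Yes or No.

No

1. grab(b,b)  →  {marked(b,b), marked(c,b), marked(c,c), marked(d,d), near(d), on(b)}
2. tag(b,c)  →  {marked(b,b), marked(c,c), marked(d,d), near(d), on(c), ready(c)}
optimal plan length = 2; 2 > 1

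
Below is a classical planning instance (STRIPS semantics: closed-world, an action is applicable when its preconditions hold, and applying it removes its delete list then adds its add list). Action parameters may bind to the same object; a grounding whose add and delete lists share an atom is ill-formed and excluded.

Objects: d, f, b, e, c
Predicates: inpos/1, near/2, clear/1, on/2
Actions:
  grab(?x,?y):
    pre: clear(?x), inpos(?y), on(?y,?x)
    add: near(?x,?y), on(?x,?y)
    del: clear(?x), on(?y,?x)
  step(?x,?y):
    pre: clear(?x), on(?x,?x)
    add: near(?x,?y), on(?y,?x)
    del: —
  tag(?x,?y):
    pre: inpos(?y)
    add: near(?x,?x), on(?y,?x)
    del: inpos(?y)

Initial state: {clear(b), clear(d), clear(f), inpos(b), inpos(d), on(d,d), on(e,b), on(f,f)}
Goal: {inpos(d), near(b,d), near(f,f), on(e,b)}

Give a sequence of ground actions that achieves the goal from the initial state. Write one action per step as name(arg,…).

1. step(f,f)  →  {clear(b), clear(d), clear(f), inpos(b), inpos(d), near(f,f), on(d,d), on(e,b), on(f,f)}
2. tag(b,b)  →  {clear(b), clear(d), clear(f), inpos(d), near(b,b), near(f,f), on(b,b), on(d,d), on(e,b), on(f,f)}
3. step(b,d)  →  {clear(b), clear(d), clear(f), inpos(d), near(b,b), near(b,d), near(f,f), on(b,b), on(d,b), on(d,d), on(e,b), on(f,f)}

step(f,f); tag(b,b); step(b,d)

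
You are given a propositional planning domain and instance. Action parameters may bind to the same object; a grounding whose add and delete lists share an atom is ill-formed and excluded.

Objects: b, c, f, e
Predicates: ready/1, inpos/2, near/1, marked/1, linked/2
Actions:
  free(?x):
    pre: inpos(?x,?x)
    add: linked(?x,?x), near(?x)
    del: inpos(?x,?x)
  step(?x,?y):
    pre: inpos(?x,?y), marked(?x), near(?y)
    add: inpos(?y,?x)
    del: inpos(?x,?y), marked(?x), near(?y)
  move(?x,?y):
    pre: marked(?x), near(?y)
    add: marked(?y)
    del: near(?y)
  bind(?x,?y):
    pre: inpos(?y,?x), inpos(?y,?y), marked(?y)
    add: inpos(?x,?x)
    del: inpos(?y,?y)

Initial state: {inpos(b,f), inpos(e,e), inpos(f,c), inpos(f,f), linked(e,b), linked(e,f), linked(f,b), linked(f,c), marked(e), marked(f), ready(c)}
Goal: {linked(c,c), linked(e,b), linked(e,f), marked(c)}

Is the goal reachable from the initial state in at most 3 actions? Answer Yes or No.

1. bind(c,f)  →  {inpos(b,f), inpos(c,c), inpos(e,e), inpos(f,c), linked(e,b), linked(e,f), linked(f,b), linked(f,c), marked(e), marked(f), ready(c)}
2. free(c)  →  {inpos(b,f), inpos(e,e), inpos(f,c), linked(c,c), linked(e,b), linked(e,f), linked(f,b), linked(f,c), marked(e), marked(f), near(c), ready(c)}
3. move(f,c)  →  {inpos(b,f), inpos(e,e), inpos(f,c), linked(c,c), linked(e,b), linked(e,f), linked(f,b), linked(f,c), marked(c), marked(e), marked(f), ready(c)}
optimal plan length = 3; 3 ≤ 3

Yes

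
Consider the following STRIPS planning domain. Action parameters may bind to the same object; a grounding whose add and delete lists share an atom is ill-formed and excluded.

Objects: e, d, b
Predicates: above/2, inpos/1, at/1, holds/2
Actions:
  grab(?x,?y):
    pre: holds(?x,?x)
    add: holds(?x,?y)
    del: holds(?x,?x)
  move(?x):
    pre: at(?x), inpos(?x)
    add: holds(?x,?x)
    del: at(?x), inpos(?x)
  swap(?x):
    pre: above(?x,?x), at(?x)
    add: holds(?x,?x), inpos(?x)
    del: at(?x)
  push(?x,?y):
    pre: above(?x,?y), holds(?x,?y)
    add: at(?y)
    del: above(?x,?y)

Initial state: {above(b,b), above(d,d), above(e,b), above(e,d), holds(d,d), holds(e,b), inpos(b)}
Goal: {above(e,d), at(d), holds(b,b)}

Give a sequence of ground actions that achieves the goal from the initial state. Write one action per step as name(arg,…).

push(e,b); move(b); push(d,d)

1. push(e,b)  →  {above(b,b), above(d,d), above(e,d), at(b), holds(d,d), holds(e,b), inpos(b)}
2. move(b)  →  {above(b,b), above(d,d), above(e,d), holds(b,b), holds(d,d), holds(e,b)}
3. push(d,d)  →  {above(b,b), above(e,d), at(d), holds(b,b), holds(d,d), holds(e,b)}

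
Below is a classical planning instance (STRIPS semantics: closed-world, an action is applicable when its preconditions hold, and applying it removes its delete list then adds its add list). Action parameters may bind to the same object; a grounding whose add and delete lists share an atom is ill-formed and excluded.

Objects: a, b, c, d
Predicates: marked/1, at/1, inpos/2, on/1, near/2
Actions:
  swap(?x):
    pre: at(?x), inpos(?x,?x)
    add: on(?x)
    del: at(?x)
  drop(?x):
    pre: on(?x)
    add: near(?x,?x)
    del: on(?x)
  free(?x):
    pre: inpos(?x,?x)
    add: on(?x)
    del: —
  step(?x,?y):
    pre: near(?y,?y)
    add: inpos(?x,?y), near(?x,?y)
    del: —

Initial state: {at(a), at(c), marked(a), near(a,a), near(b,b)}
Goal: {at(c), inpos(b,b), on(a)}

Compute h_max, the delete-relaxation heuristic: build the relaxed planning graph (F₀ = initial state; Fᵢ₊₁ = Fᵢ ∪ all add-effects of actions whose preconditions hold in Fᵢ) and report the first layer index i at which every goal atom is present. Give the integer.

2

F0 = init (5 atoms)
F1 = F0 ∪ {inpos(a,a), inpos(a,b), inpos(b,a), inpos(b,b), inpos(c,a), inpos(c,b), inpos(d,a), inpos(d,b), near(a,b), near(b,a), near(c,a), near(c,b), near(d,a), near(d,b)}  (19 atoms)
F2 = F1 ∪ {on(a), on(b)}  (21 atoms)
goal ⊆ F2  ⇒  h_max = 2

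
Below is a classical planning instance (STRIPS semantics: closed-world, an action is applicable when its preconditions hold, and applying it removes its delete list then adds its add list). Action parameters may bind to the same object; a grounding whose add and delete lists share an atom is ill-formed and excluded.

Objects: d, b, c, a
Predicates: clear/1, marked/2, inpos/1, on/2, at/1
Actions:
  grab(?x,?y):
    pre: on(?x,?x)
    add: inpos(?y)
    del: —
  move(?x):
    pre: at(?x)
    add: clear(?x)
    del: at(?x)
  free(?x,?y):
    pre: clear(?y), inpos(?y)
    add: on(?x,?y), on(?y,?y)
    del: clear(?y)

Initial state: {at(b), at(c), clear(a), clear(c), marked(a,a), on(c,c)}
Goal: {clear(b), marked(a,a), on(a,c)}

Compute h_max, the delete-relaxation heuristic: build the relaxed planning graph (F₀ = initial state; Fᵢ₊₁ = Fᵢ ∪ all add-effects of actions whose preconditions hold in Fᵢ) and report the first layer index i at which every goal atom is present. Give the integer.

2

F0 = init (6 atoms)
F1 = F0 ∪ {clear(b), inpos(a), inpos(b), inpos(c), inpos(d)}  (11 atoms)
F2 = F1 ∪ {on(a,a), on(a,b), on(a,c), on(b,a), on(b,b), on(b,c), on(c,a), on(c,b), on(d,a), on(d,b), on(d,c)}  (22 atoms)
goal ⊆ F2  ⇒  h_max = 2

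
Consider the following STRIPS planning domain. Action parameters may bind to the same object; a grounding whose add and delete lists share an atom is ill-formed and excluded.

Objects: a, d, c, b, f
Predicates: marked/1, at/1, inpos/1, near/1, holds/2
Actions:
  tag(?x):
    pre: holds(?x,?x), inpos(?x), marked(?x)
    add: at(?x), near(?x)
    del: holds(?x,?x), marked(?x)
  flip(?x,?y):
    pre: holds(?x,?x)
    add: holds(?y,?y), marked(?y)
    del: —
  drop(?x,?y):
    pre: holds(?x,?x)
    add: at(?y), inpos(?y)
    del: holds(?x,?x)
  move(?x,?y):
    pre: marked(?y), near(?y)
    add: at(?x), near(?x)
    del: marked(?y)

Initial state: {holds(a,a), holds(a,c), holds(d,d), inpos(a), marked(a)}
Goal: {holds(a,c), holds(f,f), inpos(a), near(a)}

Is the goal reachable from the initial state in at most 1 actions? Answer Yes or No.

No

1. tag(a)  →  {at(a), holds(a,c), holds(d,d), inpos(a), near(a)}
2. flip(d,f)  →  {at(a), holds(a,c), holds(d,d), holds(f,f), inpos(a), marked(f), near(a)}
optimal plan length = 2; 2 > 1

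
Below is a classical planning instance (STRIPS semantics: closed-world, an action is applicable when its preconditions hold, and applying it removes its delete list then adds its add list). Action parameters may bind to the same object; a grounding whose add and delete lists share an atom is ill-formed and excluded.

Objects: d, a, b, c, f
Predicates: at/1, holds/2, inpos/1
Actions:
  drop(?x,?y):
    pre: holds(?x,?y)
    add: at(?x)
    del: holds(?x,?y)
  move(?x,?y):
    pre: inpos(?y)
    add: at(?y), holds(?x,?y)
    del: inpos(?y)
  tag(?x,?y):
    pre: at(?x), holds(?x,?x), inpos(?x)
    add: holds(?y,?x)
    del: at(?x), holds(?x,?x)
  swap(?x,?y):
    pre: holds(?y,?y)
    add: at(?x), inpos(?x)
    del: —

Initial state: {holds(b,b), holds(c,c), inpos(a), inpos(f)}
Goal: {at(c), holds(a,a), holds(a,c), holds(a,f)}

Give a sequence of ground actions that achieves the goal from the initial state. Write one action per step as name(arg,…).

1. move(a,a)  →  {at(a), holds(a,a), holds(b,b), holds(c,c), inpos(f)}
2. move(a,f)  →  {at(a), at(f), holds(a,a), holds(a,f), holds(b,b), holds(c,c)}
3. swap(c,a)  →  {at(a), at(c), at(f), holds(a,a), holds(a,f), holds(b,b), holds(c,c), inpos(c)}
4. move(a,c)  →  {at(a), at(c), at(f), holds(a,a), holds(a,c), holds(a,f), holds(b,b), holds(c,c)}

move(a,a); move(a,f); swap(c,a); move(a,c)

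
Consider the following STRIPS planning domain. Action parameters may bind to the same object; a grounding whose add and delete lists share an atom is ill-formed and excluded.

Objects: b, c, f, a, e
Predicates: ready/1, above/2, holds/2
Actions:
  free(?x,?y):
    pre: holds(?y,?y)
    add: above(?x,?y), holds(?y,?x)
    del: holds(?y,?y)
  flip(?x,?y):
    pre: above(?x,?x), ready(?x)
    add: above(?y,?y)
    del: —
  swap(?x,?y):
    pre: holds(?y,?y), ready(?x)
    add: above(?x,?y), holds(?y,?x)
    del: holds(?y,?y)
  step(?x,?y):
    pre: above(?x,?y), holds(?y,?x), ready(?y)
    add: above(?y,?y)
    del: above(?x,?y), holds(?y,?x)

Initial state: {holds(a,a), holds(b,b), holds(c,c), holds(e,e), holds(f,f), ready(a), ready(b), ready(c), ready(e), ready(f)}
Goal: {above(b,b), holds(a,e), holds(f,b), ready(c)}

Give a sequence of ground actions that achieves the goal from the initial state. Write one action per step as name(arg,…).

1. free(b,f)  →  {above(b,f), holds(a,a), holds(b,b), holds(c,c), holds(e,e), holds(f,b), ready(a), ready(b), ready(c), ready(e), ready(f)}
2. free(c,b)  →  {above(b,f), above(c,b), holds(a,a), holds(b,c), holds(c,c), holds(e,e), holds(f,b), ready(a), ready(b), ready(c), ready(e), ready(f)}
3. free(e,a)  →  {above(b,f), above(c,b), above(e,a), holds(a,e), holds(b,c), holds(c,c), holds(e,e), holds(f,b), ready(a), ready(b), ready(c), ready(e), ready(f)}
4. step(c,b)  →  {above(b,b), above(b,f), above(e,a), holds(a,e), holds(c,c), holds(e,e), holds(f,b), ready(a), ready(b), ready(c), ready(e), ready(f)}

free(b,f); free(c,b); free(e,a); step(c,b)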